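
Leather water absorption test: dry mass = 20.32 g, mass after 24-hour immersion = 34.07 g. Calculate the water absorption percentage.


67.7%


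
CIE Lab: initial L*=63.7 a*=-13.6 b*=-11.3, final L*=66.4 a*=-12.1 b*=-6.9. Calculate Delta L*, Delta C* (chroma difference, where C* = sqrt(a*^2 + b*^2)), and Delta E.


Delta L* = 66.4 - 63.7 = 2.7
C1* = sqrt((-13.6)^2 + (-11.3)^2) = 17.682
C2* = sqrt((-12.1)^2 + (-6.9)^2) = 13.929
Delta C* = 13.929 - 17.682 = -3.75
Delta E = sqrt((2.7)^2 + (1.5)^2 + (4.4)^2) = 5.38


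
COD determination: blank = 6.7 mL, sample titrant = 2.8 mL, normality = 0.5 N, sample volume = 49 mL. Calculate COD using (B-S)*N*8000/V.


318.4 mg/L

COD = (6.7 - 2.8) x 0.5 x 8000 / 49
COD = 3.9 x 0.5 x 8000 / 49
COD = 318.4 mg/L


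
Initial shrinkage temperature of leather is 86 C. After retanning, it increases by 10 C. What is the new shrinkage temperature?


96 C

New Ts = 86 + 10 = 96 C


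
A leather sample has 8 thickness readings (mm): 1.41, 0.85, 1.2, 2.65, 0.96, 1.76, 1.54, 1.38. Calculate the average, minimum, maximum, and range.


Sum = 11.75
Average = 11.75 / 8 = 1.47 mm
Minimum = 0.85 mm
Maximum = 2.65 mm
Range = 2.65 - 0.85 = 1.80 mm


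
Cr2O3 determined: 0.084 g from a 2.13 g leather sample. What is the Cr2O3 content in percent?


3.94%


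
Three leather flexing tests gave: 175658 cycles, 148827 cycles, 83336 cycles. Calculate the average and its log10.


Average = (175658 + 148827 + 83336) / 3 = 135940 cycles
log10(135940) = 5.13


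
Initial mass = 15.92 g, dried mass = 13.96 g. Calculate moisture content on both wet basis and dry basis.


Moisture lost = 15.92 - 13.96 = 1.96 g
Wet basis MC = 1.96 / 15.92 x 100 = 12.3%
Dry basis MC = 1.96 / 13.96 x 100 = 14.0%


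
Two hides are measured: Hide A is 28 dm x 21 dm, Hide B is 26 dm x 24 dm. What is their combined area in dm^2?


Hide A area = 28 x 21 = 588 dm^2
Hide B area = 26 x 24 = 624 dm^2
Total = 588 + 624 = 1212 dm^2


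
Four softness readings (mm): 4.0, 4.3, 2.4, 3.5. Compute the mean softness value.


3.55 mm

Sum = 4.0 + 4.3 + 2.4 + 3.5
Mean = 14.2 / 4 = 3.55 mm


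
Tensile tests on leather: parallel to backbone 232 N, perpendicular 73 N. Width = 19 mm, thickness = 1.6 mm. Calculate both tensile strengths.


Parallel = 7.63 N/mm^2
Perpendicular = 2.40 N/mm^2

Area = 19 x 1.6 = 30.4 mm^2
TS (parallel) = 232 / 30.4 = 7.63 N/mm^2
TS (perpendicular) = 73 / 30.4 = 2.40 N/mm^2


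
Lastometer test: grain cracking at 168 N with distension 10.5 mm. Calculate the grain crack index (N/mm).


16.0 N/mm

Grain crack index = force / distension
Index = 168 / 10.5 = 16.0 N/mm


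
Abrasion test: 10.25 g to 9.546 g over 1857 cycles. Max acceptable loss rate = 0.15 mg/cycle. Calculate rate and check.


Rate = 0.379 mg/cycle
Passes: No


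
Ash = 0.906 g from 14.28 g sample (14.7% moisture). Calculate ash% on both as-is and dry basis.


As-is ash = 6.34%
Dry-basis ash = 7.44%


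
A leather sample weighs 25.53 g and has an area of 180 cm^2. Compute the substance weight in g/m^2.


Substance weight = mass / area x 10000
SW = 25.53 / 180 x 10000
SW = 1418.3 g/m^2


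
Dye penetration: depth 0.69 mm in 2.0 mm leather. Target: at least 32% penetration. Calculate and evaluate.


Penetration = 34.5%
Meets target: Yes

Penetration = 0.69 / 2.0 x 100 = 34.5%
Target: 32%
Meets target: Yes


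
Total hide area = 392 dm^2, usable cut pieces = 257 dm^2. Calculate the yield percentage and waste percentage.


Yield = 65.6%
Waste = 34.4%


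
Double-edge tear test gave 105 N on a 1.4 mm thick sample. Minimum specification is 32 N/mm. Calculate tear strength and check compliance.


Tear strength = 75.0 N/mm
Compliant: Yes


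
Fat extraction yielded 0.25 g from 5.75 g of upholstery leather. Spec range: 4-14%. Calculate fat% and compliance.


Fat% = 0.25 / 5.75 x 100 = 4.3%
Spec range: 4-14%
Compliant: Yes


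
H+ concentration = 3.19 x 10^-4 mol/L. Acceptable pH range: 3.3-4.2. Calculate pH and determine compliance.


pH = 3.50
Compliant: Yes


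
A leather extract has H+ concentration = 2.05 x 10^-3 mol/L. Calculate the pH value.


pH = 2.69

pH = -log10[H+]
pH = -log10(2.05 x 10^-3) = 2.69


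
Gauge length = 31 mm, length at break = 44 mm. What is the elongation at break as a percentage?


Extension = 44 - 31 = 13 mm
Elongation = 13 / 31 x 100 = 41.9%


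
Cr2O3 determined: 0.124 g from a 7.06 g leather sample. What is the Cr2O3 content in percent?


1.76%


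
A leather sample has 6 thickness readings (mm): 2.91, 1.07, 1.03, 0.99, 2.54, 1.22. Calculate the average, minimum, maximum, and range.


Average = 1.63 mm
Min = 0.99 mm
Max = 2.91 mm
Range = 1.92 mm

Sum = 9.76
Average = 9.76 / 6 = 1.63 mm
Minimum = 0.99 mm
Maximum = 2.91 mm
Range = 2.91 - 0.99 = 1.92 mm


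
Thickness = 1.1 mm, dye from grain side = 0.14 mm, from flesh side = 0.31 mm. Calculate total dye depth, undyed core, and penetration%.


Total dyed = 0.14 + 0.31 = 0.45 mm
Undyed core = 1.1 - 0.45 = 0.65 mm
Penetration = 0.45 / 1.1 x 100 = 40.9%


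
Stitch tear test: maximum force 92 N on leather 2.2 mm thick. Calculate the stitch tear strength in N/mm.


41.8 N/mm

Stitch tear strength = force / thickness
STS = 92 / 2.2 = 41.8 N/mm


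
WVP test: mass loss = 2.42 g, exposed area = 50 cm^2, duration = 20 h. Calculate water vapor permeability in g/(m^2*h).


24.20 g/(m^2*h)


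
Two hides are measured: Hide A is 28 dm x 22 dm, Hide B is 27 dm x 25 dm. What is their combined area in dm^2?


1291 dm^2


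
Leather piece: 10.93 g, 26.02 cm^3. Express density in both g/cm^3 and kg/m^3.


0.420 g/cm^3
420 kg/m^3

Density = 10.93 / 26.02 = 0.420 g/cm^3
Convert: 0.420 x 1000 = 420 kg/m^3


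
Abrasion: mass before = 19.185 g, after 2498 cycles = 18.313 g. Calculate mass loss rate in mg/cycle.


0.349 mg/cycle

Mass loss = 19.185 - 18.313 = 0.872 g
Rate = 0.872 / 2498 x 1000 = 0.349 mg/cycle


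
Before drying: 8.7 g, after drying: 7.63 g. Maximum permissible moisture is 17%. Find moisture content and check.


MC = (8.7 - 7.63) / 8.7 x 100 = 12.3%
Maximum: 17%
Acceptable: Yes


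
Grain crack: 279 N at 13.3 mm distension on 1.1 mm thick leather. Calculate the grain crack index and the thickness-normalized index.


Crack index = 21.0 N/mm
Normalized index = 19.1 N/mm per mm

Crack index = 279 / 13.3 = 21.0 N/mm
Normalized = 21.0 / 1.1 = 19.1 N/mm per mm


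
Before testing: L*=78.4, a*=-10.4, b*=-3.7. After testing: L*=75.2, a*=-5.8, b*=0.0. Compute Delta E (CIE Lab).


dL = 75.2 - 78.4 = -3.2
da = -5.8 - (-10.4) = 4.6
db = 0.0 - (-3.7) = 3.7
dE = sqrt((-3.2)^2 + (4.6)^2 + (3.7)^2) = 6.71


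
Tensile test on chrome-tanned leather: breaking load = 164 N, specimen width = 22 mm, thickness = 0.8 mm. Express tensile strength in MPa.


9.32 MPa

Cross-section = 22 x 0.8 = 17.6 mm^2
TS = 164 / 17.6 = 9.32 MPa
(1 N/mm^2 = 1 MPa)


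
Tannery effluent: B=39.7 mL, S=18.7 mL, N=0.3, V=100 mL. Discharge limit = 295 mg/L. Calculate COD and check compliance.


COD = 504.0 mg/L
Compliant: No

COD = (39.7 - 18.7) x 0.3 x 8000 / 100 = 504.0 mg/L
Limit: 295 mg/L
Compliant: No


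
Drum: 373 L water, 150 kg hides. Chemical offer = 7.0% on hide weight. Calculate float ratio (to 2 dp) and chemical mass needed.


Float ratio = 2.49
Chemical needed = 10.5 kg


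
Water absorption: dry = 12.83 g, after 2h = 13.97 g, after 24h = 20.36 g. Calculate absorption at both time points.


WA (2h) = (13.97 - 12.83) / 12.83 x 100 = 8.9%
WA (24h) = (20.36 - 12.83) / 12.83 x 100 = 58.7%


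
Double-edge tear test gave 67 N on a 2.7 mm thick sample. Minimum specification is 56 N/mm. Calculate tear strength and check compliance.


Tear strength = 67 / 2.7 = 24.8 N/mm
Required minimum = 56 N/mm
Compliant: No


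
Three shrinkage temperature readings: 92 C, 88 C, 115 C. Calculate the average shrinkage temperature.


Average = (92 + 88 + 115) / 3
Average = 295 / 3 = 98.3 C


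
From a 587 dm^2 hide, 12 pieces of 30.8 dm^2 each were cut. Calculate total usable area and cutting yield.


Total usable = 12 x 30.8 = 369.6 dm^2
Yield = 369.6 / 587 x 100 = 63.0%


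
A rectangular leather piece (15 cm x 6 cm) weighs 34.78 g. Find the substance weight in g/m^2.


Area = 15 x 6 = 90 cm^2
SW = 34.78 / 90 x 10000 = 3864.4 g/m^2


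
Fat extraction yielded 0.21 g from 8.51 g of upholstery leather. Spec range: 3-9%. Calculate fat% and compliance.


Fat content = 2.5%
Compliant: No

Fat% = 0.21 / 8.51 x 100 = 2.5%
Spec range: 3-9%
Compliant: No


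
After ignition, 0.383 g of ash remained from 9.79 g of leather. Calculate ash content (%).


Ash% = 0.383 / 9.79 x 100
Ash% = 3.91%


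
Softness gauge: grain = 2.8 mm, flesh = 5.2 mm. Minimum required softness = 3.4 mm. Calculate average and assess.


Average = (2.8 + 5.2) / 2 = 4.00 mm
Minimum = 3.4 mm
Meets requirement: Yes


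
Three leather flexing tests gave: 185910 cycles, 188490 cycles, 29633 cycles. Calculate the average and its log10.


Average = 134678 cycles
log10 = 5.13


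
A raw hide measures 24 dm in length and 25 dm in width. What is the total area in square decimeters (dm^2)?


Area = length x width
Area = 24 x 25 = 600 dm^2


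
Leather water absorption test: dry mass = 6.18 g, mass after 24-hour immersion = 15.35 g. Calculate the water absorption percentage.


148.4%

Water absorbed = 15.35 - 6.18 = 9.17 g
WA% = 9.17 / 6.18 x 100 = 148.4%


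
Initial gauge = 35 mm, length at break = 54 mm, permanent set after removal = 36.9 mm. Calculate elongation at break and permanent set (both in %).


Elongation at break = 54.3%
Permanent set = 5.4%

Elongation at break = (54 - 35) / 35 x 100 = 54.3%
Permanent set = (36.9 - 35) / 35 x 100 = 5.4%


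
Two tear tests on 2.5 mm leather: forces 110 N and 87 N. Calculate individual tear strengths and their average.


Tear 1 = 44.0 N/mm
Tear 2 = 34.8 N/mm
Average = 39.4 N/mm

Tear 1 = 110 / 2.5 = 44.0 N/mm
Tear 2 = 87 / 2.5 = 34.8 N/mm
Average = (44.0 + 34.8) / 2 = 39.4 N/mm


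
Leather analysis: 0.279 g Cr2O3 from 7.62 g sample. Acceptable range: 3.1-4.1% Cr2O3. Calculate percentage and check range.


Cr2O3 = 3.66%
Within range: Yes

Cr2O3% = 0.279 / 7.62 x 100 = 3.66%
Acceptable range: 3.1 to 4.1%
Within range: Yes


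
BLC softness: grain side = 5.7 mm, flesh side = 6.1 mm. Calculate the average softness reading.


Average = (5.7 + 6.1) / 2
Average = 5.90 mm


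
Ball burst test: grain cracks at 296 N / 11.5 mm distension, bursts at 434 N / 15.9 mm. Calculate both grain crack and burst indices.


Crack index = 296 / 11.5 = 25.7 N/mm
Burst index = 434 / 15.9 = 27.3 N/mm


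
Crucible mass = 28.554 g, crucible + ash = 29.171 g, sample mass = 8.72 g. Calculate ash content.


Ash mass = 29.171 - 28.554 = 0.617 g
Ash% = 0.617 / 8.72 x 100 = 7.08%


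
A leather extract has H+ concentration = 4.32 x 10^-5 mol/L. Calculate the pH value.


pH = 4.36

pH = -log10[H+]
pH = -log10(4.32 x 10^-5) = 4.36


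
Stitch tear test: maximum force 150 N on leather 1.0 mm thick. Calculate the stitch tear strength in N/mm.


150.0 N/mm


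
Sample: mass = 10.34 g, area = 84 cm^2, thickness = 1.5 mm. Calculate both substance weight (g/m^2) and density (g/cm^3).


SW = 10.34 / 84 x 10000 = 1231.0 g/m^2
Volume = 84 x 1.5 / 10 = 12.60 cm^3
Density = 10.34 / 12.60 = 0.821 g/cm^3


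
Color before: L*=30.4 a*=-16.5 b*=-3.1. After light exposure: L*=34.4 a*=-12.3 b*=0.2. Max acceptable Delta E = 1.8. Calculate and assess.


Delta E = 6.67
Passes: No

dL = 4.0, da = 4.2, db = 3.3
dE = sqrt((4.0)^2 + (4.2)^2 + (3.3)^2) = 6.67
Max = 1.8
Passes: No


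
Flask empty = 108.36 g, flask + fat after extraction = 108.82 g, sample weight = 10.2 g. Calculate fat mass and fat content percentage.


Fat mass = 0.46 g
Fat content = 4.5%

Fat mass = 108.82 - 108.36 = 0.46 g
Fat% = 0.46 / 10.2 x 100 = 4.5%


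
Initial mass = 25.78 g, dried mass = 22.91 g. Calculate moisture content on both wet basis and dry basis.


Moisture lost = 25.78 - 22.91 = 2.87 g
Wet basis MC = 2.87 / 25.78 x 100 = 11.1%
Dry basis MC = 2.87 / 22.91 x 100 = 12.5%


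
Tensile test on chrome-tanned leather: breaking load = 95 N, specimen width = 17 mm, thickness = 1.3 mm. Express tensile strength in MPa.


4.30 MPa


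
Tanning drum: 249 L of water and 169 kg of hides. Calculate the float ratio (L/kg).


1.5


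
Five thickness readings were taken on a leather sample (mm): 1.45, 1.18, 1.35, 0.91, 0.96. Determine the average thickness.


Sum = 1.45 + 1.18 + 1.35 + 0.91 + 0.96 = 5.85
Average = 5.85 / 5 = 1.17 mm


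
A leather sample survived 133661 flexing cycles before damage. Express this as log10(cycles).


5.13

log10(133661) = 5.13


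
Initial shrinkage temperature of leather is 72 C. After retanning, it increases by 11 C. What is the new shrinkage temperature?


83 C


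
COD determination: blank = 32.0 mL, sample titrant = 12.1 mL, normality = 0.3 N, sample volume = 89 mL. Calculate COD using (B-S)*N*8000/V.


536.6 mg/L

COD = (32.0 - 12.1) x 0.3 x 8000 / 89
COD = 19.9 x 0.3 x 8000 / 89
COD = 536.6 mg/L


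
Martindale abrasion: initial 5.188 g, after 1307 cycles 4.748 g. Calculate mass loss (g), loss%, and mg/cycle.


Loss = 5.188 - 4.748 = 0.440 g
Loss% = 0.440 / 5.188 x 100 = 8.48%
Rate = 0.440 / 1307 x 1000 = 0.337 mg/cycle


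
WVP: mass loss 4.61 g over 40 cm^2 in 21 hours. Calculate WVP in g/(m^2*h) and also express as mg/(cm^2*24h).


WVP = 4.61 / (40 x 21) x 10000 = 54.88 g/(m^2*h)
Mass loss in mg = 4.61 x 1000 = 4610 mg
Per cm^2 per 24h in mg: 4610 x 24 / (40 x 21) = 110640 / 840 = 131.71 mg/(cm^2*24h)


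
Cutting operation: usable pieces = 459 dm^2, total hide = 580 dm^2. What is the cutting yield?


79.1%

Yield = usable / total x 100
Yield = 459 / 580 x 100 = 79.1%


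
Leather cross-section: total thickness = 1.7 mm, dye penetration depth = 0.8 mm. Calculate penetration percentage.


47.1%

Penetration% = 0.8 / 1.7 x 100
Penetration = 47.1%


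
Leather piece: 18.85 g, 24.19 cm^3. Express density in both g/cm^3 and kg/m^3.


Density = 18.85 / 24.19 = 0.779 g/cm^3
Convert: 0.779 x 1000 = 779 kg/m^3


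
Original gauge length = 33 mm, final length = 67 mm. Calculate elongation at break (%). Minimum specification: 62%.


Elongation = 103.0%
Meets spec: Yes


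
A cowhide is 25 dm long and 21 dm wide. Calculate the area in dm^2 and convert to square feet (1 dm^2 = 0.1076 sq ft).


525 dm^2
56.49 sq ft

Area = 25 x 21 = 525 dm^2
Conversion: 525 x 0.1076 = 56.49 sq ft


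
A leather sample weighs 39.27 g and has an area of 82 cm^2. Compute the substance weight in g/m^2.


Substance weight = mass / area x 10000
SW = 39.27 / 82 x 10000
SW = 4789.0 g/m^2


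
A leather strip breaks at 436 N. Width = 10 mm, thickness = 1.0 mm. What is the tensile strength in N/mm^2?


43.60 N/mm^2


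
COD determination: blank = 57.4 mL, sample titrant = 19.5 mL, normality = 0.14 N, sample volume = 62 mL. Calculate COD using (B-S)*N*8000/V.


COD = (57.4 - 19.5) x 0.14 x 8000 / 62
COD = 37.9 x 0.14 x 8000 / 62
COD = 684.6 mg/L


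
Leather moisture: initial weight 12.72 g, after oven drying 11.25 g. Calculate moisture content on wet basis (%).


11.6%

Moisture = 12.72 - 11.25 = 1.47 g
MC = 1.47 / 12.72 x 100 = 11.6%


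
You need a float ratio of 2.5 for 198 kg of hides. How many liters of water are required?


Water = hide weight x target ratio
Water = 198 x 2.5 = 495.0 L


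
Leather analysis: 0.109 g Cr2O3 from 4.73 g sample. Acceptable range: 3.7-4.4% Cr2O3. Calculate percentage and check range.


Cr2O3 = 2.30%
Within range: No


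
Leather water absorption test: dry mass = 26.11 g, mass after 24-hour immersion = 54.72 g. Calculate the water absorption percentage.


Water absorbed = 54.72 - 26.11 = 28.61 g
WA% = 28.61 / 26.11 x 100 = 109.6%


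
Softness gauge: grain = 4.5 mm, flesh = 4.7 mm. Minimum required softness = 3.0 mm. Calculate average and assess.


Average = (4.5 + 4.7) / 2 = 4.60 mm
Minimum = 3.0 mm
Meets requirement: Yes


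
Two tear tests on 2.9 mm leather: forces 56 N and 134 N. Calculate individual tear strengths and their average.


Tear 1 = 19.3 N/mm
Tear 2 = 46.2 N/mm
Average = 32.8 N/mm


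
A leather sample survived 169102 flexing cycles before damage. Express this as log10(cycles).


5.23


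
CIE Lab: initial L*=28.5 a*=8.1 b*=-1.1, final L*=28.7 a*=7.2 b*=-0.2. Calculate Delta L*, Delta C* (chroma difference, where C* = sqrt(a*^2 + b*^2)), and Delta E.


Delta L* = 0.2
Delta C* = -0.97
Delta E = 1.29

Delta L* = 28.7 - 28.5 = 0.2
C1* = sqrt((8.1)^2 + (-1.1)^2) = 8.174
C2* = sqrt((7.2)^2 + (-0.2)^2) = 7.203
Delta C* = 7.203 - 8.174 = -0.97
Delta E = sqrt((0.2)^2 + (-0.9)^2 + (0.9)^2) = 1.29


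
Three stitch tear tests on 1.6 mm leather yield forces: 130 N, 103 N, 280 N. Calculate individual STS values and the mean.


STS1 = 81.3 N/mm
STS2 = 64.4 N/mm
STS3 = 175.0 N/mm
Mean = 106.9 N/mm

STS1 = 130 / 1.6 = 81.3 N/mm
STS2 = 103 / 1.6 = 64.4 N/mm
STS3 = 280 / 1.6 = 175.0 N/mm
Mean = (81.3 + 64.4 + 175.0) / 3 = 106.9 N/mm


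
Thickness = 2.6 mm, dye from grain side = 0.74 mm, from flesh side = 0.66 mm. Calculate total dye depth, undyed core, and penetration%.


Total dyed = 0.74 + 0.66 = 1.40 mm
Undyed core = 2.6 - 1.40 = 1.20 mm
Penetration = 1.40 / 2.6 x 100 = 53.8%


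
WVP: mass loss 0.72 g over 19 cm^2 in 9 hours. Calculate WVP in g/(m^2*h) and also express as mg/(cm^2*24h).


WVP = 0.72 / (19 x 9) x 10000 = 42.11 g/(m^2*h)
Mass loss in mg = 0.72 x 1000 = 720 mg
Per cm^2 per 24h in mg: 720 x 24 / (19 x 9) = 17280 / 171 = 101.05 mg/(cm^2*24h)


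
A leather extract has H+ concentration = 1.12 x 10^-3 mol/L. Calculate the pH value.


pH = 2.95

pH = -log10[H+]
pH = -log10(1.12 x 10^-3) = 2.95


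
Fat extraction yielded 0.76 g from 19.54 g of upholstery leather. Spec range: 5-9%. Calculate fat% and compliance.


Fat content = 3.9%
Compliant: No

Fat% = 0.76 / 19.54 x 100 = 3.9%
Spec range: 5-9%
Compliant: No


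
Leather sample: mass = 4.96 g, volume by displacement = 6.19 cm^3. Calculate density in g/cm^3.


0.801 g/cm^3


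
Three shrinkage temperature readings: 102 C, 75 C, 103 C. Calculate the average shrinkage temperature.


93.3 C

Average = (102 + 75 + 103) / 3
Average = 280 / 3 = 93.3 C


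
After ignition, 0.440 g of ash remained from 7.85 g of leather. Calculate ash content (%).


Ash% = 0.440 / 7.85 x 100
Ash% = 5.61%


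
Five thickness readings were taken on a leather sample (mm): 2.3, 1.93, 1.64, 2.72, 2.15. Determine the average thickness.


2.15 mm

Sum = 2.3 + 1.93 + 1.64 + 2.72 + 2.15 = 10.74
Average = 10.74 / 5 = 2.15 mm


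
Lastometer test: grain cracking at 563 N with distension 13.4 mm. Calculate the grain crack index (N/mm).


Grain crack index = force / distension
Index = 563 / 13.4 = 42.0 N/mm


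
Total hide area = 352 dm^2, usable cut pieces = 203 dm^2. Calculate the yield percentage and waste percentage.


Yield = 203 / 352 x 100 = 57.7%
Waste = 352 - 203 = 149 dm^2
Waste% = 100 - 57.7 = 42.3%


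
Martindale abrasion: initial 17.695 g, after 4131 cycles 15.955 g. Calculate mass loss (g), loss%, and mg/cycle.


Mass loss = 1.740 g
Loss = 9.83%
Rate = 0.421 mg/cycle


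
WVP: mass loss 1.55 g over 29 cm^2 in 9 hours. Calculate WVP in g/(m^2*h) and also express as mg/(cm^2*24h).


WVP = 1.55 / (29 x 9) x 10000 = 59.39 g/(m^2*h)
Mass loss in mg = 1.55 x 1000 = 1550 mg
Per cm^2 per 24h in mg: 1550 x 24 / (29 x 9) = 37200 / 261 = 142.53 mg/(cm^2*24h)


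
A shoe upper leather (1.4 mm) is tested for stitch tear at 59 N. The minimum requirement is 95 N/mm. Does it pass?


STS = 42.1 N/mm
Passes: No

STS = 59 / 1.4 = 42.1 N/mm
Minimum required: 95 N/mm
Passes: No


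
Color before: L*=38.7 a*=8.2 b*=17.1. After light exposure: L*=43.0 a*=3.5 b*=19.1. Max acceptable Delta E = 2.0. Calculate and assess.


dL = 4.3, da = -4.7, db = 2.0
dE = sqrt((4.3)^2 + (-4.7)^2 + (2.0)^2) = 6.68
Max = 2.0
Passes: No


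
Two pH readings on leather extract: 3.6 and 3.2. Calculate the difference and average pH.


Difference = 0.4
Average pH = 3.40

Difference = |3.6 - 3.2| = 0.4
Average = (3.6 + 3.2) / 2 = 3.40


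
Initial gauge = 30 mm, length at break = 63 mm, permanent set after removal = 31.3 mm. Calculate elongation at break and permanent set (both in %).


Elongation at break = 110.0%
Permanent set = 4.3%

Elongation at break = (63 - 30) / 30 x 100 = 110.0%
Permanent set = (31.3 - 30) / 30 x 100 = 4.3%


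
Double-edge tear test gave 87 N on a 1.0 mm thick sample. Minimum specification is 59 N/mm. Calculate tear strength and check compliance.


Tear strength = 87 / 1.0 = 87.0 N/mm
Required minimum = 59 N/mm
Compliant: Yes


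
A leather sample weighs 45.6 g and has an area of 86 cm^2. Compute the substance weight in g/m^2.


Substance weight = mass / area x 10000
SW = 45.6 / 86 x 10000
SW = 5302.3 g/m^2


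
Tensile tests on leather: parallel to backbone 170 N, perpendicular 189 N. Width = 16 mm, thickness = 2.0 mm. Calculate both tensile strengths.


Parallel = 5.31 N/mm^2
Perpendicular = 5.91 N/mm^2

Area = 16 x 2.0 = 32.0 mm^2
TS (parallel) = 170 / 32.0 = 5.31 N/mm^2
TS (perpendicular) = 189 / 32.0 = 5.91 N/mm^2


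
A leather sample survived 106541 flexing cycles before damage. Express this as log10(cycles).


5.03


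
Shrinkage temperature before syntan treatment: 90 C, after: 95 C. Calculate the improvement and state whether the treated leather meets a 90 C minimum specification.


Improvement = 5 C
Meets 90 C spec: Yes

Improvement = 95 - 90 = 5 C
Spec check: 95 C >= 90 C? Yes


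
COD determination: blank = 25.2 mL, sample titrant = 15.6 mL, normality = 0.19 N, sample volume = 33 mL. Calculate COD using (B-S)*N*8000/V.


442.2 mg/L

COD = (25.2 - 15.6) x 0.19 x 8000 / 33
COD = 9.6 x 0.19 x 8000 / 33
COD = 442.2 mg/L


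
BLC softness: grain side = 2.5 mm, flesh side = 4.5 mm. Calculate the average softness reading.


3.50 mm


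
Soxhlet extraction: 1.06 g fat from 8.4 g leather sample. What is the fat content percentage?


12.6%


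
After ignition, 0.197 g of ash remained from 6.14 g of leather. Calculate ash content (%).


3.21%

Ash% = 0.197 / 6.14 x 100
Ash% = 3.21%


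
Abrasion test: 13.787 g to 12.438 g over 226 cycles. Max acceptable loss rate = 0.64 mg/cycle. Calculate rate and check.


Loss = 13.787 - 12.438 = 1.349 g
Rate = 1.349 g / 226 cycles x 1000 = 5.969 mg/cycle
Max = 0.64 mg/cycle
Passes: No


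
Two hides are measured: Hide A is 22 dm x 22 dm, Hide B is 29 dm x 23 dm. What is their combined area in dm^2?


Hide A area = 22 x 22 = 484 dm^2
Hide B area = 29 x 23 = 667 dm^2
Total = 484 + 667 = 1151 dm^2


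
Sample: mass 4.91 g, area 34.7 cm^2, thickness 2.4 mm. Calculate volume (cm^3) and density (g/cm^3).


Volume = 8.328 cm^3
Density = 0.590 g/cm^3


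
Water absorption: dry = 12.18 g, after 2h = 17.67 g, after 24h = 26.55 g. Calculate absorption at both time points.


WA (2h) = (17.67 - 12.18) / 12.18 x 100 = 45.1%
WA (24h) = (26.55 - 12.18) / 12.18 x 100 = 118.0%


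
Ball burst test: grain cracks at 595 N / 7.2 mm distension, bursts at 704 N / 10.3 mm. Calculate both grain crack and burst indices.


Crack index = 82.6 N/mm
Burst index = 68.3 N/mm

Crack index = 595 / 7.2 = 82.6 N/mm
Burst index = 704 / 10.3 = 68.3 N/mm


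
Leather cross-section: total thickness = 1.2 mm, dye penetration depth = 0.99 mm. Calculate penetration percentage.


Penetration% = 0.99 / 1.2 x 100
Penetration = 82.5%


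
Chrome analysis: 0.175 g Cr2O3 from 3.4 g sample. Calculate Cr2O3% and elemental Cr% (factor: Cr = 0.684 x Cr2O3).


Cr2O3 = 5.15%
Cr = 3.52%

Cr2O3% = 0.175 / 3.4 x 100 = 5.15%
Cr% = 5.15 x 0.684 = 3.52%


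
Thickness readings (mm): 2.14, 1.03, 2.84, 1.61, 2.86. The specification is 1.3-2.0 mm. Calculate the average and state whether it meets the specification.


Average = 2.10 mm
Within specification: No

Sum = 10.48
Average = 10.48 / 5 = 2.10 mm
Specification range: 1.3 to 2.0 mm
Within spec: No


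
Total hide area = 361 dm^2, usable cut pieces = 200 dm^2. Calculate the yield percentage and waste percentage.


Yield = 55.4%
Waste = 44.6%


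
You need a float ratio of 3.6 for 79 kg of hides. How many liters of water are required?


284.4 L


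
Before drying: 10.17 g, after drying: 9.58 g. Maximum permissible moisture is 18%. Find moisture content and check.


Moisture content = 5.8%
Acceptable: Yes


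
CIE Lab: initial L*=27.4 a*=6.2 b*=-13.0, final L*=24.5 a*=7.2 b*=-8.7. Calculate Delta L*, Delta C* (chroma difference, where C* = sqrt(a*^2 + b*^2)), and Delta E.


Delta L* = -2.9
Delta C* = -3.11
Delta E = 5.28


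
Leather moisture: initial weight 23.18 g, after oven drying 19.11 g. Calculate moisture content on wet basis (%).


17.6%

Moisture = 23.18 - 19.11 = 4.07 g
MC = 4.07 / 23.18 x 100 = 17.6%


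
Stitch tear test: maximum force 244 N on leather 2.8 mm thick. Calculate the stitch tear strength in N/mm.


Stitch tear strength = force / thickness
STS = 244 / 2.8 = 87.1 N/mm


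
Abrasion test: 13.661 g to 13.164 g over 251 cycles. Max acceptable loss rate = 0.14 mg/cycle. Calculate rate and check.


Rate = 1.980 mg/cycle
Passes: No

Loss = 13.661 - 13.164 = 0.497 g
Rate = 0.497 g / 251 cycles x 1000 = 1.980 mg/cycle
Max = 0.14 mg/cycle
Passes: No


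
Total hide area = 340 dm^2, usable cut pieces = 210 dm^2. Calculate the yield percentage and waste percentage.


Yield = 210 / 340 x 100 = 61.8%
Waste = 340 - 210 = 130 dm^2
Waste% = 100 - 61.8 = 38.2%


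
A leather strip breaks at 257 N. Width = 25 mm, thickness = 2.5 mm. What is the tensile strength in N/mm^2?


4.11 N/mm^2


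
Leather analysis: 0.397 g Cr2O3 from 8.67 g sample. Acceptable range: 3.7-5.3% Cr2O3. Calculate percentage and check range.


Cr2O3 = 4.58%
Within range: Yes


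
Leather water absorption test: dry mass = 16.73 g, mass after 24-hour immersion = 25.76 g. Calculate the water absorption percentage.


Water absorbed = 25.76 - 16.73 = 9.03 g
WA% = 9.03 / 16.73 x 100 = 54.0%


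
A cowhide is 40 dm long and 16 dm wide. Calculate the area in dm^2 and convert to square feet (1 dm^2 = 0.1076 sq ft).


640 dm^2
68.86 sq ft

Area = 40 x 16 = 640 dm^2
Conversion: 640 x 0.1076 = 68.86 sq ft


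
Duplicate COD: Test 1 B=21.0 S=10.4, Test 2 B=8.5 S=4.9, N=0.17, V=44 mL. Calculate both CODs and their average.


COD1 = 327.6 mg/L
COD2 = 111.3 mg/L
Average = 219.5 mg/L

COD1 = (21.0 - 10.4) x 0.17 x 8000 / 44 = 327.6 mg/L
COD2 = (8.5 - 4.9) x 0.17 x 8000 / 44 = 111.3 mg/L
Average = (327.6 + 111.3) / 2 = 219.5 mg/L


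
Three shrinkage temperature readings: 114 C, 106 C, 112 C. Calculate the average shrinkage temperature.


110.7 C

Average = (114 + 106 + 112) / 3
Average = 332 / 3 = 110.7 C


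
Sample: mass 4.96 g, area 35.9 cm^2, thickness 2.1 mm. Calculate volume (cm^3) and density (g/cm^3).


Volume = 7.539 cm^3
Density = 0.658 g/cm^3

Thickness in cm = 2.1 / 10 = 0.21 cm
Volume = 35.9 x 0.21 = 7.539 cm^3
Density = 4.96 / 7.539 = 0.658 g/cm^3


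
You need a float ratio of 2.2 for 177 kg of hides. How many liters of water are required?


Water = hide weight x target ratio
Water = 177 x 2.2 = 389.4 L


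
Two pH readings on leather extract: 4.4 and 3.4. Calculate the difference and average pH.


Difference = |4.4 - 3.4| = 1.0
Average = (4.4 + 3.4) / 2 = 3.90


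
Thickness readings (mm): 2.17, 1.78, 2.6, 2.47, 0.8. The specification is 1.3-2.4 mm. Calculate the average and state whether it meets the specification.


Sum = 9.82
Average = 9.82 / 5 = 1.96 mm
Specification range: 1.3 to 2.4 mm
Within spec: Yes


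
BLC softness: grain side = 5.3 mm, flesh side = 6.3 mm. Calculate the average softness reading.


Average = (5.3 + 6.3) / 2
Average = 5.80 mm


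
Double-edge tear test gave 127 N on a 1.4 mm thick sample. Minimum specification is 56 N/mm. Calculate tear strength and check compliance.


Tear strength = 90.7 N/mm
Compliant: Yes


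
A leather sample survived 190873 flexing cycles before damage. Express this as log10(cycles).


5.28


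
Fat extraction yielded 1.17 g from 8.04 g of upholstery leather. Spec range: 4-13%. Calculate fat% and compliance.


Fat% = 1.17 / 8.04 x 100 = 14.6%
Spec range: 4-13%
Compliant: No


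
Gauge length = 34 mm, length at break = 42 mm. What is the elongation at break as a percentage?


23.5%

Extension = 42 - 34 = 8 mm
Elongation = 8 / 34 x 100 = 23.5%


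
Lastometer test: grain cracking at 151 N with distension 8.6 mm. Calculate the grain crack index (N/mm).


17.6 N/mm

Grain crack index = force / distension
Index = 151 / 8.6 = 17.6 N/mm


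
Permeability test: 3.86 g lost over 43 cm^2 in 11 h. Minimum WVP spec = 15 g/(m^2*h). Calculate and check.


WVP = 3.86 / (43 x 11) x 10000 = 81.61 g/(m^2*h)
Minimum: 15 g/(m^2*h)
Meets spec: Yes


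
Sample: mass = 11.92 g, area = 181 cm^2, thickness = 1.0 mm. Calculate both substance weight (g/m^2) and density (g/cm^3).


Substance weight = 658.6 g/m^2
Density = 0.659 g/cm^3

SW = 11.92 / 181 x 10000 = 658.6 g/m^2
Volume = 181 x 1.0 / 10 = 18.10 cm^3
Density = 11.92 / 18.10 = 0.659 g/cm^3


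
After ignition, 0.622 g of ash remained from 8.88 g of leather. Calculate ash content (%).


7.00%

Ash% = 0.622 / 8.88 x 100
Ash% = 7.00%


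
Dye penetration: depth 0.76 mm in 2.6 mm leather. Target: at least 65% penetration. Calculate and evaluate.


Penetration = 29.2%
Meets target: No


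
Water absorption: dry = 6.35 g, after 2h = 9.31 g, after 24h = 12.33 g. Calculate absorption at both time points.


WA (2h) = (9.31 - 6.35) / 6.35 x 100 = 46.6%
WA (24h) = (12.33 - 6.35) / 6.35 x 100 = 94.2%


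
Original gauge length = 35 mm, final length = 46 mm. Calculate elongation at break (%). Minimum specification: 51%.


Elongation = 31.4%
Meets spec: No


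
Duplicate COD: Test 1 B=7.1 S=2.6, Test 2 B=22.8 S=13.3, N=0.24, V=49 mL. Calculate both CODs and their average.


COD1 = (7.1 - 2.6) x 0.24 x 8000 / 49 = 176.3 mg/L
COD2 = (22.8 - 13.3) x 0.24 x 8000 / 49 = 372.2 mg/L
Average = (176.3 + 372.2) / 2 = 274.3 mg/L


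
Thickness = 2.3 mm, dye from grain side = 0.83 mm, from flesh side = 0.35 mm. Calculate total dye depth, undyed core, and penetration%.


Total dyed = 0.83 + 0.35 = 1.18 mm
Undyed core = 2.3 - 1.18 = 1.12 mm
Penetration = 1.18 / 2.3 x 100 = 51.3%


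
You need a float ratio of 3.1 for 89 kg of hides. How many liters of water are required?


275.9 L


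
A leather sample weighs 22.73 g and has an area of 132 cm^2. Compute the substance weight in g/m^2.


1722.0 g/m^2


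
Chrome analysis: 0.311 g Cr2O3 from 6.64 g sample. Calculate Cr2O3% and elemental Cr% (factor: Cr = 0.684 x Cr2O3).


Cr2O3% = 0.311 / 6.64 x 100 = 4.68%
Cr% = 4.68 x 0.684 = 3.20%


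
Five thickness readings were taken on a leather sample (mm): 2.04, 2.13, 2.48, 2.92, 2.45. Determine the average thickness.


Sum = 2.04 + 2.13 + 2.48 + 2.92 + 2.45 = 12.02
Average = 12.02 / 5 = 2.40 mm


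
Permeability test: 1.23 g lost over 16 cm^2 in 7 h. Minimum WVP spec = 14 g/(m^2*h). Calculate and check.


WVP = 1.23 / (16 x 7) x 10000 = 109.82 g/(m^2*h)
Minimum: 14 g/(m^2*h)
Meets spec: Yes


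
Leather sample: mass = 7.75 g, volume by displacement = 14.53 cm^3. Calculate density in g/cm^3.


Density = mass / volume
Density = 7.75 / 14.53 = 0.533 g/cm^3


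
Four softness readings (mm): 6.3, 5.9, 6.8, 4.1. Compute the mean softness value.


5.78 mm

Sum = 6.3 + 5.9 + 6.8 + 4.1
Mean = 23.1 / 4 = 5.78 mm


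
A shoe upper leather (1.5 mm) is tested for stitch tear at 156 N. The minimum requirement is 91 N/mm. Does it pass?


STS = 156 / 1.5 = 104.0 N/mm
Minimum required: 91 N/mm
Passes: Yes


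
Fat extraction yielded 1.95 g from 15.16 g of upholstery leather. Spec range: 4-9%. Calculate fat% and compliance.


Fat% = 1.95 / 15.16 x 100 = 12.9%
Spec range: 4-9%
Compliant: No


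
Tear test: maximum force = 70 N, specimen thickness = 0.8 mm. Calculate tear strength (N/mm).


Tear strength = force / thickness
Tear = 70 / 0.8 = 87.5 N/mm


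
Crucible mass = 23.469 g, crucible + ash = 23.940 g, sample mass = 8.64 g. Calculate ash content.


Ash mass = 23.940 - 23.469 = 0.471 g
Ash% = 0.471 / 8.64 x 100 = 5.45%


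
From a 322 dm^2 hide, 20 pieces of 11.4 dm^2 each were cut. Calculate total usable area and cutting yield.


Total usable = 20 x 11.4 = 228.0 dm^2
Yield = 228.0 / 322 x 100 = 70.8%


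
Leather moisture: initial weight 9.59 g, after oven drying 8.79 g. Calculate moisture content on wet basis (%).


8.3%

Moisture = 9.59 - 8.79 = 0.80 g
MC = 0.80 / 9.59 x 100 = 8.3%


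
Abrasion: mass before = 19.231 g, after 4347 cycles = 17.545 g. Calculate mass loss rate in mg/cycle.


Mass loss = 19.231 - 17.545 = 1.686 g
Rate = 1.686 / 4347 x 1000 = 0.388 mg/cycle


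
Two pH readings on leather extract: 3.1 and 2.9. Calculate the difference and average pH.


Difference = |3.1 - 2.9| = 0.2
Average = (3.1 + 2.9) / 2 = 3.00


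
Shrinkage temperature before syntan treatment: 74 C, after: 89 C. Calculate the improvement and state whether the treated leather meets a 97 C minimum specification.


Improvement = 15 C
Meets 97 C spec: No

Improvement = 89 - 74 = 15 C
Spec check: 89 C >= 97 C? No


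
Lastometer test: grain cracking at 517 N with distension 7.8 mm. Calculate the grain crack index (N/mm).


Grain crack index = force / distension
Index = 517 / 7.8 = 66.3 N/mm


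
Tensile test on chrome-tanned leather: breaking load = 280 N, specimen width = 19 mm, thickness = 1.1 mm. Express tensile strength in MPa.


13.40 MPa

Cross-section = 19 x 1.1 = 20.9 mm^2
TS = 280 / 20.9 = 13.40 MPa
(1 N/mm^2 = 1 MPa)


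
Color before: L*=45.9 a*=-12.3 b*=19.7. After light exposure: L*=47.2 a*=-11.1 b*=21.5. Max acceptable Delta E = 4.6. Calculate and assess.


Delta E = 2.52
Passes: Yes

dL = 1.3, da = 1.2, db = 1.8
dE = sqrt((1.3)^2 + (1.2)^2 + (1.8)^2) = 2.52
Max = 4.6
Passes: Yes


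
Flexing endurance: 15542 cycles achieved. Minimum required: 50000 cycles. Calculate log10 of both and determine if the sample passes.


Achieved: log10 = 4.19
Required: log10 = 4.70
Passes: No

log10(15542) = 4.19
log10(50000) = 4.70
Passes: No


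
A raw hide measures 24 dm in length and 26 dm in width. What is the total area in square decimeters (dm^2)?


624 dm^2

Area = length x width
Area = 24 x 26 = 624 dm^2


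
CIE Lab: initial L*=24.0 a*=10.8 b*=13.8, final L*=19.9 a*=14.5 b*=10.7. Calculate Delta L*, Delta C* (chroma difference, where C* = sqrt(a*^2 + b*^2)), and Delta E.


Delta L* = 19.9 - 24.0 = -4.1
C1* = sqrt((10.8)^2 + (13.8)^2) = 17.524
C2* = sqrt((14.5)^2 + (10.7)^2) = 18.021
Delta C* = 18.021 - 17.524 = 0.50
Delta E = sqrt((-4.1)^2 + (3.7)^2 + (-3.1)^2) = 6.33


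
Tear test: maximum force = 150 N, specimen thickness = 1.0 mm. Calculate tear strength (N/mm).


150.0 N/mm

Tear strength = force / thickness
Tear = 150 / 1.0 = 150.0 N/mm


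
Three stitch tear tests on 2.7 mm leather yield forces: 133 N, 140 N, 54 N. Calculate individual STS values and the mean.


STS1 = 133 / 2.7 = 49.3 N/mm
STS2 = 140 / 2.7 = 51.9 N/mm
STS3 = 54 / 2.7 = 20.0 N/mm
Mean = (49.3 + 51.9 + 20.0) / 3 = 40.4 N/mm


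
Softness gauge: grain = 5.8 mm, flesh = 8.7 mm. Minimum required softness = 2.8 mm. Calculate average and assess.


Average = (5.8 + 8.7) / 2 = 7.25 mm
Minimum = 2.8 mm
Meets requirement: Yes


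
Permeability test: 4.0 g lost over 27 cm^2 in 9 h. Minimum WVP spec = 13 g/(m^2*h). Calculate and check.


WVP = 4.0 / (27 x 9) x 10000 = 164.61 g/(m^2*h)
Minimum: 13 g/(m^2*h)
Meets spec: Yes


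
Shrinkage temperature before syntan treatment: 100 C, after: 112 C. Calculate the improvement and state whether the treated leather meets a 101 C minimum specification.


Improvement = 112 - 100 = 12 C
Spec check: 112 C >= 101 C? Yes


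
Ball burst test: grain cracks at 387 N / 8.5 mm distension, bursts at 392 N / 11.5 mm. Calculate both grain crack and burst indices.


Crack index = 387 / 8.5 = 45.5 N/mm
Burst index = 392 / 11.5 = 34.1 N/mm


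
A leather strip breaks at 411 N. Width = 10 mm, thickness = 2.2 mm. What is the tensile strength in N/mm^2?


Cross-sectional area = 10 x 2.2 = 22.0 mm^2
Tensile strength = 411 / 22.0 = 18.68 N/mm^2


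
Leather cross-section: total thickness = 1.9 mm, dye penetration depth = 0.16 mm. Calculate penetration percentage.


8.4%

Penetration% = 0.16 / 1.9 x 100
Penetration = 8.4%


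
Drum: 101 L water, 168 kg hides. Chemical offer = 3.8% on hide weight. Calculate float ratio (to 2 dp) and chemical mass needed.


Float ratio = 0.60
Chemical needed = 6.384 kg


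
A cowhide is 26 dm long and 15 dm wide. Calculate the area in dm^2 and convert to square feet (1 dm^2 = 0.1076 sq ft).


Area = 26 x 15 = 390 dm^2
Conversion: 390 x 0.1076 = 41.96 sq ft


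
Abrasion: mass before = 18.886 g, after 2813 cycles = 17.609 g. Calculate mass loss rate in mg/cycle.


0.454 mg/cycle

Mass loss = 18.886 - 17.609 = 1.277 g
Rate = 1.277 / 2813 x 1000 = 0.454 mg/cycle


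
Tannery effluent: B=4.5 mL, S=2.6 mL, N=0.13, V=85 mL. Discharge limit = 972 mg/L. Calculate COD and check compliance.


COD = (4.5 - 2.6) x 0.13 x 8000 / 85 = 23.2 mg/L
Limit: 972 mg/L
Compliant: Yes


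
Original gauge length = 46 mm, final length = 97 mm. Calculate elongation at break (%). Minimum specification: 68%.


Extension = 97 - 46 = 51 mm
Elongation = 51 / 46 x 100 = 110.9%
Minimum required: 68%
Meets specification: Yes


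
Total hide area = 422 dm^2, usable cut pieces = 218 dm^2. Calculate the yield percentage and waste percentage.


Yield = 51.7%
Waste = 48.3%

Yield = 218 / 422 x 100 = 51.7%
Waste = 422 - 218 = 204 dm^2
Waste% = 100 - 51.7 = 48.3%


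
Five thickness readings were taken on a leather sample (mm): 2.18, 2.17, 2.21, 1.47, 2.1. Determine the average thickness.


Sum = 2.18 + 2.17 + 2.21 + 1.47 + 2.1 = 10.13
Average = 10.13 / 5 = 2.03 mm


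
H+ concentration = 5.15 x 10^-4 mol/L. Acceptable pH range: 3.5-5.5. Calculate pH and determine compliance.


pH = 3.29
Compliant: No

pH = -log10(5.15 x 10^-4) = 3.29
Range: 3.5 to 5.5
Compliant: No


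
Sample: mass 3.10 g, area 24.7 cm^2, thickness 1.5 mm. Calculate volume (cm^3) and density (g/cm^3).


Thickness in cm = 1.5 / 10 = 0.15 cm
Volume = 24.7 x 0.15 = 3.705 cm^3
Density = 3.10 / 3.705 = 0.837 g/cm^3


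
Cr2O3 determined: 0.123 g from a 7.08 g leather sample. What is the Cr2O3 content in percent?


Cr2O3% = 0.123 / 7.08 x 100
Cr2O3% = 1.74%


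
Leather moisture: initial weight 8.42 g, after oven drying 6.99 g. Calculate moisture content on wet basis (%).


17.0%

Moisture = 8.42 - 6.99 = 1.43 g
MC = 1.43 / 8.42 x 100 = 17.0%


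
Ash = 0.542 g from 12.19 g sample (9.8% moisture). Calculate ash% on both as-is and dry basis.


As-is ash% = 0.542 / 12.19 x 100 = 4.45%
Dry mass = 12.19 x (100 - 9.8) / 100 = 10.99538 g
Dry-basis ash% = 0.542 / 10.99538 x 100 = 4.93%


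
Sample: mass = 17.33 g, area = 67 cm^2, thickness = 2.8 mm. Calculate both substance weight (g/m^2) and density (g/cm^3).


Substance weight = 2586.6 g/m^2
Density = 0.924 g/cm^3
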